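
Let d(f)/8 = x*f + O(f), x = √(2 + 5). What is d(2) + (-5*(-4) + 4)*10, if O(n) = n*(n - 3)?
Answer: 224 + 16*√7 ≈ 266.33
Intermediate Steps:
O(n) = n*(-3 + n)
x = √7 ≈ 2.6458
d(f) = 8*f*√7 + 8*f*(-3 + f) (d(f) = 8*(√7*f + f*(-3 + f)) = 8*(f*√7 + f*(-3 + f)) = 8*f*√7 + 8*f*(-3 + f))
d(2) + (-5*(-4) + 4)*10 = 8*2*(-3 + 2 + √7) + (-5*(-4) + 4)*10 = 8*2*(-1 + √7) + (20 + 4)*10 = (-16 + 16*√7) + 24*10 = (-16 + 16*√7) + 240 = 224 + 16*√7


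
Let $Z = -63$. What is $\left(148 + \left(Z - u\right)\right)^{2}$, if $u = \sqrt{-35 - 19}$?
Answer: $7171 - 510 i \sqrt{6} \approx 7171.0 - 1249.2 i$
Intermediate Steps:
$u = 3 i \sqrt{6}$ ($u = \sqrt{-54} = 3 i \sqrt{6} \approx 7.3485 i$)
$\left(148 + \left(Z - u\right)\right)^{2} = \left(148 - \left(63 + 3 i \sqrt{6}\right)\right)^{2} = \left(85 - 3 i \sqrt{6}\right)^{2}$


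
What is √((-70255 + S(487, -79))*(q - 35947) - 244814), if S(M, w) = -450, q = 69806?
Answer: I*√2394245409 ≈ 48931.0*I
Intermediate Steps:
√((-70255 + S(487, -79))*(q - 35947) - 244814) = √((-70255 - 450)*(69806 - 35947) - 244814) = √(-70705*33859 - 244814) = √(-2394000595 - 244814) = √(-2394245409) = I*√2394245409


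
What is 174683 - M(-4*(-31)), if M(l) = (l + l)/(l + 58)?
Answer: 15896029/91 ≈ 1.7468e+5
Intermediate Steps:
M(l) = 2*l/(58 + l) (M(l) = (2*l)/(58 + l) = 2*l/(58 + l))
174683 - M(-4*(-31)) = 174683 - 2*(-4*(-31))/(58 - 4*(-31)) = 174683 - 2*124/(58 + 124) = 174683 - 2*124/182 = 174683 - 1*124/91 = 174683 - 124/91 = 15896029/91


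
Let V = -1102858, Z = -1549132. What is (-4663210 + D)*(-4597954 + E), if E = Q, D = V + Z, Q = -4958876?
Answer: 69910122816000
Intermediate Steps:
D = -2651990 (D = -1102858 - 1549132 = -2651990)
E = -4958876
(-4663210 + D)*(-4597954 + E) = (-4663210 - 2651990)*(-4597954 - 4958876) = -7315200*(-9556830) = 69910122816000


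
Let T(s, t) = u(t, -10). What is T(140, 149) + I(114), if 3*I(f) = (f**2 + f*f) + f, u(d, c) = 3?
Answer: 8705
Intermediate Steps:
T(s, t) = 3
I(f) = f/3 + 2*f**2/3 (I(f) = ((f**2 + f*f) + f)/3 = ((f**2 + f**2) + f)/3 = (2*f**2 + f)/3 = (f + 2*f**2)/3 = f/3 + 2*f**2/3)
T(140, 149) + I(114) = 3 + (1/3)*114*(1 + 2*114) = 3 + (1/3)*114*(1 + 228) = 3 + (1/3)*114*229 = 3 + 8702 = 8705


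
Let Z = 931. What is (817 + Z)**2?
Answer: 3055504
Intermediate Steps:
(817 + Z)**2 = (817 + 931)**2 = 1748**2 = 3055504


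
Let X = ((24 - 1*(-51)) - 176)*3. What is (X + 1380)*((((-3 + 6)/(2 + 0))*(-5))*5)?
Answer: -80775/2 ≈ -40388.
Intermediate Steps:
X = -303 (X = ((24 + 51) - 176)*3 = (75 - 176)*3 = -101*3 = -303)
(X + 1380)*((((-3 + 6)/(2 + 0))*(-5))*5) = (-303 + 1380)*((((-3 + 6)/(2 + 0))*(-5))*5) = 1077*(((3/2)*(-5))*5) = 1077*(-15/2*5) = 1077*(-75/2) = -80775/2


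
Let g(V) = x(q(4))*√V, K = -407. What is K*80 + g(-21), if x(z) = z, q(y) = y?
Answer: -32560 + 4*I*√21 ≈ -32560.0 + 18.33*I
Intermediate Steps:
g(V) = 4*√V
K*80 + g(-21) = -407*80 + 4*√(-21) = -32560 + 4*(I*√21) = -32560 + 4*I*√21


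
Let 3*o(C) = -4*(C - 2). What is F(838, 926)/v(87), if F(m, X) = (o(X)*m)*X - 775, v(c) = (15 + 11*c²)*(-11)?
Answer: 956017991/916014 ≈ 1043.7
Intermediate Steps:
v(c) = -165 - 121*c²
o(C) = 8/3 - 4*C/3 (o(C) = (-4*(C - 2))/3 = (-4*(-2 + C))/3 = (8 - 4*C)/3 = 8/3 - 4*C/3)
F(m, X) = -775 + X*m*(8/3 - 4*X/3) (F(m, X) = ((8/3 - 4*X/3)*m)*X - 775 = (m*(8/3 - 4*X/3))*X - 775 = X*m*(8/3 - 4*X/3) - 775 = -775 + X*m*(8/3 - 4*X/3))
F(838, 926)/v(87) = (-775 - 4/3*926*838*(-2 + 926))/(-165 - 121*87²) = (-775 - 4/3*926*838*924)/(-165 - 121*7569) = (-775 - 956017216)/(-165 - 915849) = -956017991/(-916014) = -956017991*(-1/916014) = 956017991/916014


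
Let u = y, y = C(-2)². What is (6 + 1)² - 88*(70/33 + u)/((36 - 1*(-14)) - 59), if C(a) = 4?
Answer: 6107/27 ≈ 226.19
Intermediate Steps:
y = 16 (y = 4² = 16)
u = 16
(6 + 1)² - 88*(70/33 + u)/((36 - 1*(-14)) - 59) = (6 + 1)² - 88*(70/33 + 16)/((36 - 1*(-14)) - 59) = 7² - 88*(70*(1/33) + 16)/((36 + 14) - 59) = 49 - 88*(70/33 + 16)/(50 - 59) = 49 - 4784/(3*(-9)) = 49 - 4784*(-1)/(3*9) = 49 - 88*(-598/297) = 49 + 4784/27 = 6107/27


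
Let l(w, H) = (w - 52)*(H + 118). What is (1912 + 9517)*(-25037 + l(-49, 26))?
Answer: -452371249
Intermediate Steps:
l(w, H) = (-52 + w)*(118 + H)
(1912 + 9517)*(-25037 + l(-49, 26)) = (1912 + 9517)*(-25037 + (-6136 - 52*26 + 118*(-49) + 26*(-49))) = 11429*(-25037 + (-6136 - 1352 - 5782 - 1274)) = 11429*(-25037 - 14544) = 11429*(-39581) = -452371249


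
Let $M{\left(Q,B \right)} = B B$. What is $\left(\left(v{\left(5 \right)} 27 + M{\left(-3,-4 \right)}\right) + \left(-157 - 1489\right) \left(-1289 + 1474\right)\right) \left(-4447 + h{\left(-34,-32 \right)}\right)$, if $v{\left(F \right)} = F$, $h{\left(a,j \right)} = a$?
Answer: $1363832679$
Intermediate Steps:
$M{\left(Q,B \right)} = B^{2}$
$\left(\left(v{\left(5 \right)} 27 + M{\left(-3,-4 \right)}\right) + \left(-157 - 1489\right) \left(-1289 + 1474\right)\right) \left(-4447 + h{\left(-34,-32 \right)}\right) = \left(\left(5 \cdot 27 + \left(-4\right)^{2}\right) + \left(-157 - 1489\right) \left(-1289 + 1474\right)\right) \left(-4447 - 34\right) = \left(\left(135 + 16\right) - 304510\right) \left(-4481\right) = \left(151 - 304510\right) \left(-4481\right) = \left(-304359\right) \left(-4481\right) = 1363832679$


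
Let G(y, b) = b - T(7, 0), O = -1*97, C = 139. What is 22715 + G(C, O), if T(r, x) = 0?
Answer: 22618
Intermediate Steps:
O = -97
G(y, b) = b (G(y, b) = b - 1*0 = b + 0 = b)
22715 + G(C, O) = 22715 - 97 = 22618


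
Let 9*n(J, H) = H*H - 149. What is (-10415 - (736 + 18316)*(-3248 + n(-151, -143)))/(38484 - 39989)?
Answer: -170078729/13545 ≈ -12557.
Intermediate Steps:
n(J, H) = -149/9 + H**2/9 (n(J, H) = (H*H - 149)/9 = (H**2 - 149)/9 = (-149 + H**2)/9 = -149/9 + H**2/9)
(-10415 - (736 + 18316)*(-3248 + n(-151, -143)))/(38484 - 39989) = (-10415 - (736 + 18316)*(-3248 + (-149/9 + (1/9)*(-143)**2)))/(38484 - 39989) = (-10415 - 19052*(-3248 + (-149/9 + (1/9)*20449)))/(-1505) = (-10415 - 19052*(-3248 + (-149/9 + 20449/9)))*(-1/1505) = (-10415 - 19052*(-3248 + 20300/9))*(-1/1505) = (-10415 - 19052*(-8932)/9)*(-1/1505) = (-10415 - 1*(-170172464/9))*(-1/1505) = (-10415 + 170172464/9)*(-1/1505) = (170078729/9)*(-1/1505) = -170078729/13545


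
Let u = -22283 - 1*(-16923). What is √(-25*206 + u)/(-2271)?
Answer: -I*√10510/2271 ≈ -0.045142*I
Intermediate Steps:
u = -5360 (u = -22283 + 16923 = -5360)
√(-25*206 + u)/(-2271) = √(-25*206 - 5360)/(-2271) = √(-5150 - 5360)*(-1/2271) = √(-10510)*(-1/2271) = (I*√10510)*(-1/2271) = -I*√10510/2271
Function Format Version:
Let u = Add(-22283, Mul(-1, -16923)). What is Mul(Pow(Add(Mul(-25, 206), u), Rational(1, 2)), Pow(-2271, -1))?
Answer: Mul(Rational(-1, 2271), I, Pow(10510, Rational(1, 2))) ≈ Mul(-0.045142, I)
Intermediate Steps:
u = -5360 (u = Add(-22283, 16923) = -5360)
Mul(Pow(Add(Mul(-25, 206), u), Rational(1, 2)), Pow(-2271, -1)) = Mul(Pow(Add(Mul(-25, 206), -5360), Rational(1, 2)), Pow(-2271, -1)) = Mul(Pow(Add(-5150, -5360), Rational(1, 2)), Rational(-1, 2271)) = Mul(Pow(-10510, Rational(1, 2)), Rational(-1, 2271)) = Mul(Mul(I, Pow(10510, Rational(1, 2))), Rational(-1, 2271)) = Mul(Rational(-1, 2271), I, Pow(10510, Rational(1, 2)))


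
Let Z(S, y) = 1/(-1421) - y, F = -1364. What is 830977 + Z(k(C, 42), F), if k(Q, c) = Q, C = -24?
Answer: 1182756560/1421 ≈ 8.3234e+5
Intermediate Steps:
Z(S, y) = -1/1421 - y
830977 + Z(k(C, 42), F) = 830977 + (-1/1421 - 1*(-1364)) = 830977 + (-1/1421 + 1364) = 830977 + 1938243/1421 = 1182756560/1421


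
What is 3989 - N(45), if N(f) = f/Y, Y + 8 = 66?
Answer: 231317/58 ≈ 3988.2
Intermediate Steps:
Y = 58 (Y = -8 + 66 = 58)
N(f) = f/58
3989 - N(45) = 3989 - 45/58 = 231317/58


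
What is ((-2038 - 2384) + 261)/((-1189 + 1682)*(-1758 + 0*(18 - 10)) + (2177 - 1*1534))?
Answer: 4161/866051 ≈ 0.0048046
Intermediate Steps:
((-2038 - 2384) + 261)/((-1189 + 1682)*(-1758 + 0*(18 - 10)) + (2177 - 1*1534)) = (-4422 + 261)/(493*(-1758 + 0*8) + (2177 - 1534)) = -4161/(493*(-1758 + 0) + 643) = -4161/(493*(-1758) + 643) = -4161/(-866694 + 643) = -4161/(-866051) = -4161*(-1/866051) = 4161/866051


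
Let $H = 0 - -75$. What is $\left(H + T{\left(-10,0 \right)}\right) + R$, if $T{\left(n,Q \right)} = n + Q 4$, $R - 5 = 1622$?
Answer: $1692$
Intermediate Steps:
$R = 1627$ ($R = 5 + 1622 = 1627$)
$T{\left(n,Q \right)} = n + 4 Q$
$H = 75$ ($H = 0 + 75 = 75$)
$\left(H + T{\left(-10,0 \right)}\right) + R = \left(75 + \left(-10 + 4 \cdot 0\right)\right) + 1627 = \left(75 + \left(-10 + 0\right)\right) + 1627 = \left(75 - 10\right) + 1627 = 65 + 1627 = 1692$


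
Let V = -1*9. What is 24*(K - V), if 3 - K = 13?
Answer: -24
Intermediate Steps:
K = -10 (K = 3 - 1*13 = 3 - 13 = -10)
V = -9
24*(K - V) = 24*(-10 - 1*(-9)) = 24*(-10 + 9) = 24*(-1) = -24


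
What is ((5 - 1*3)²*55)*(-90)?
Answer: -19800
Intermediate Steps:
((5 - 1*3)²*55)*(-90) = ((5 - 3)²*55)*(-90) = (2²*55)*(-90) = (4*55)*(-90) = 220*(-90) = -19800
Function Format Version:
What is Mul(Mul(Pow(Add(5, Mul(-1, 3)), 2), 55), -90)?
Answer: -19800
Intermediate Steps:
Mul(Mul(Pow(Add(5, Mul(-1, 3)), 2), 55), -90) = Mul(Mul(Pow(Add(5, -3), 2), 55), -90) = Mul(Mul(Pow(2, 2), 55), -90) = Mul(Mul(4, 55), -90) = Mul(220, -90) = -19800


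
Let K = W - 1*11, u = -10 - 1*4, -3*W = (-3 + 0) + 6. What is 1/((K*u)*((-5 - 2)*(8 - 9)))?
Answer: 1/1176 ≈ 0.00085034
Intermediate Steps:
W = -1 (W = -((-3 + 0) + 6)/3 = -(-3 + 6)/3 = -1/3*3 = -1)
u = -14 (u = -10 - 4 = -14)
K = -12 (K = -1 - 1*11 = -1 - 11 = -12)
1/((K*u)*((-5 - 2)*(8 - 9))) = 1/((-12*(-14))*((-5 - 2)*(8 - 9))) = 1/(168*(-7*(-1))) = 1/(168*7) = 1/1176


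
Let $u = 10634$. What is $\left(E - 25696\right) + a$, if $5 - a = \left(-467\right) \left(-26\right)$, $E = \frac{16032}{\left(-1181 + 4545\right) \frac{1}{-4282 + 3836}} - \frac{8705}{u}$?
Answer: $- \frac{357364177619}{8943194} \approx -39959.0$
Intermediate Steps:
$E = - \frac{19016319017}{8943194}$ ($E = \frac{16032}{\left(-1181 + 4545\right) \frac{1}{-4282 + 3836}} - \frac{8705}{10634} = \frac{16032}{3364 \frac{1}{-446}} - \frac{8705}{10634} = \frac{16032}{3364 \left(- \frac{1}{446}\right)} - \frac{8705}{10634} = \frac{16032}{- \frac{1682}{223}} - \frac{8705}{10634} = 16032 \left(- \frac{223}{1682}\right) - \frac{8705}{10634} = - \frac{1787568}{841} - \frac{8705}{10634} = - \frac{19016319017}{8943194} \approx -2126.3$)
$a = -12137$ ($a = 5 - \left(-467\right) \left(-26\right) = 5 - 12142 = -12137$)
$\left(E - 25696\right) + a = \left(- \frac{19016319017}{8943194} - 25696\right) - 12137 = - \frac{248820632041}{8943194} - 12137 = - \frac{357364177619}{8943194}$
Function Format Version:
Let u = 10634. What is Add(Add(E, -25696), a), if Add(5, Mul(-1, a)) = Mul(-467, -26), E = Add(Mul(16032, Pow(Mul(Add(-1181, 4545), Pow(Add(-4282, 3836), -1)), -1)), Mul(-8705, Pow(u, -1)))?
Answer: Rational(-357364177619, 8943194) ≈ -39959.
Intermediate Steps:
E = Rational(-19016319017, 8943194) (E = Add(Mul(16032, Pow(Mul(Add(-1181, 4545), Pow(Add(-4282, 3836), -1)), -1)), Mul(-8705, Pow(10634, -1))) = Add(Mul(16032, Pow(Mul(3364, Pow(-446, -1)), -1)), Mul(-8705, Rational(1, 10634))) = Add(Mul(16032, Pow(Mul(3364, Rational(-1, 446)), -1)), Rational(-8705, 10634)) = Add(Mul(16032, Pow(Rational(-1682, 223), -1)), Rational(-8705, 10634)) = Add(Mul(16032, Rational(-223, 1682)), Rational(-8705, 10634)) = Add(Rational(-1787568, 841), Rational(-8705, 10634)) = Rational(-19016319017, 8943194) ≈ -2126.3)
a = -12137 (a = Add(5, Mul(-1, Mul(-467, -26))) = Add(5, Mul(-1, 12142)) = Add(5, -12142) = -12137)
Add(Add(E, -25696), a) = Add(Add(Rational(-19016319017, 8943194), -25696), -12137) = Add(Rational(-248820632041, 8943194), -12137) = Rational(-357364177619, 8943194)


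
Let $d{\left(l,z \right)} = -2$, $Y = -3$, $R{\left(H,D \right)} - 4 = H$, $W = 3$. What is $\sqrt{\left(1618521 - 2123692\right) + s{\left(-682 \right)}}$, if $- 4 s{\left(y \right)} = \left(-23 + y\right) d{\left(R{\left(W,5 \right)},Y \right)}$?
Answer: $\frac{i \sqrt{2022094}}{2} \approx 711.0 i$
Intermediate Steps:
$R{\left(H,D \right)} = 4 + H$
$s{\left(y \right)} = - \frac{23}{2} + \frac{y}{2}$ ($s{\left(y \right)} = - \frac{\left(-23 + y\right) \left(-2\right)}{4} = - \frac{46 - 2 y}{4} = - \frac{23}{2} + \frac{y}{2}$)
$\sqrt{\left(1618521 - 2123692\right) + s{\left(-682 \right)}} = \sqrt{\left(1618521 - 2123692\right) + \left(- \frac{23}{2} + \frac{1}{2} \left(-682\right)\right)} = \sqrt{-505171 - \frac{705}{2}} = \sqrt{- \frac{1011047}{2}} = \frac{i \sqrt{2022094}}{2}$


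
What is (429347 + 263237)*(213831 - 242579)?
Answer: -19910404832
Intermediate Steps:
(429347 + 263237)*(213831 - 242579) = 692584*(-28748) = -19910404832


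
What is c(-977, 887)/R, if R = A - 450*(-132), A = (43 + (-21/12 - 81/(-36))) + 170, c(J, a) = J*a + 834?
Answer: -1731530/119227 ≈ -14.523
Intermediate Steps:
c(J, a) = 834 + J*a
A = 427/2 (A = (43 + (-21*1/12 - 81*(-1/36))) + 170 = (43 + (-7/4 + 9/4)) + 170 = (43 + 1/2) + 170 = 87/2 + 170 = 427/2 ≈ 213.50)
R = 119227/2 (R = 427/2 - 450*(-132) = 427/2 + 59400 = 119227/2 ≈ 59614.)
c(-977, 887)/R = (834 - 977*887)/(119227/2) = (834 - 866599)*(2/119227) = -865765*2/119227 = -1731530/119227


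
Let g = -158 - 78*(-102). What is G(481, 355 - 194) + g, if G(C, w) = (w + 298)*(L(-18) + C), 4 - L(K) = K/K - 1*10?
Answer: 234544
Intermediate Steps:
L(K) = 13 (L(K) = 4 - (K/K - 1*10) = 4 - (1 - 10) = 4 - 1*(-9) = 4 + 9 = 13)
G(C, w) = (13 + C)*(298 + w) (G(C, w) = (w + 298)*(13 + C) = (298 + w)*(13 + C) = (13 + C)*(298 + w))
g = 7798 (g = -158 + 7956 = 7798)
G(481, 355 - 194) + g = (3874 + 13*(355 - 194) + 298*481 + 481*(355 - 194)) + 7798 = (3874 + 13*161 + 143338 + 481*161) + 7798 = (3874 + 2093 + 143338 + 77441) + 7798 = 226746 + 7798 = 234544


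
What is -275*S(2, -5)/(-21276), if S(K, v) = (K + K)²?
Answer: 1100/5319 ≈ 0.20681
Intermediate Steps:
S(K, v) = 4*K² (S(K, v) = (2*K)² = 4*K²)
-275*S(2, -5)/(-21276) = -1100*2²/(-21276) = -1100*4*(-1/21276) = -275*16*(-1/21276) = -4400*(-1/21276) = 1100/5319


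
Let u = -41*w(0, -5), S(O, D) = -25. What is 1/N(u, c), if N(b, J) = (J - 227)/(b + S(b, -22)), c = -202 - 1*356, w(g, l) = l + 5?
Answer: 5/157 ≈ 0.031847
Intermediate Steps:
w(g, l) = 5 + l
c = -558 (c = -202 - 356 = -558)
u = 0 (u = -41*(5 - 5) = -41*0 = 0)
N(b, J) = (-227 + J)/(-25 + b) (N(b, J) = (J - 227)/(b - 25) = (-227 + J)/(-25 + b))
1/N(u, c) = 1/((-227 - 558)/(-25 + 0)) = 1/(-785/(-25)) = 1/(-1/25*(-785)) = 1/(157/5) = 5/157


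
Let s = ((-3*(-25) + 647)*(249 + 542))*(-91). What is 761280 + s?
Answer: -51209002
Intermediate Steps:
s = -51970282 (s = ((75 + 647)*791)*(-91) = (722*791)*(-91) = 571102*(-91) = -51970282)
761280 + s = 761280 - 51970282 = -51209002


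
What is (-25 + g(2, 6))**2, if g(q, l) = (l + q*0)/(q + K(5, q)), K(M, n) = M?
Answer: 28561/49 ≈ 582.88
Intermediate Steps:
g(q, l) = l/(5 + q) (g(q, l) = (l + q*0)/(q + 5) = (l + 0)/(5 + q) = l/(5 + q))
(-25 + g(2, 6))**2 = (-25 + 6/(5 + 2))**2 = (-25 + 6/7)**2 = (-169/7)**2 = 28561/49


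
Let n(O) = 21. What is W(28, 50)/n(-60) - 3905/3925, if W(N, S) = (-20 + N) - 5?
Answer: -4682/5495 ≈ -0.85205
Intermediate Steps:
W(N, S) = -25 + N
W(28, 50)/n(-60) - 3905/3925 = (-25 + 28)/21 - 3905/3925 = 3*(1/21) - 3905*1/3925 = ⅐ - 781/785 = -4682/5495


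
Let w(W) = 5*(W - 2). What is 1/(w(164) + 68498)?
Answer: 1/69308 ≈ 1.4428e-5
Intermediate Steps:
w(W) = -10 + 5*W (w(W) = 5*(-2 + W) = -10 + 5*W)
1/(w(164) + 68498) = 1/((-10 + 5*164) + 68498) = 1/((-10 + 820) + 68498) = 1/(810 + 68498) = 1/69308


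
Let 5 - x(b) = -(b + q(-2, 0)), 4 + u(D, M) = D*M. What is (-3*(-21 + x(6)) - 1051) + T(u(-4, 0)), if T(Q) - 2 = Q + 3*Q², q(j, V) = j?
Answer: -969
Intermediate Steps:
u(D, M) = -4 + D*M
x(b) = 3 + b (x(b) = 5 - (-1)*(b - 2) = 5 - (-1)*(-2 + b) = 5 - (2 - b) = 5 + (-2 + b) = 3 + b)
T(Q) = 2 + Q + 3*Q² (T(Q) = 2 + (Q + 3*Q²) = 2 + Q + 3*Q²)
(-3*(-21 + x(6)) - 1051) + T(u(-4, 0)) = (-3*(-21 + (3 + 6)) - 1051) + (2 + (-4 - 4*0) + 3*(-4 - 4*0)²) = (-3*(-21 + 9) - 1051) + (2 + (-4 + 0) + 3*(-4 + 0)²) = (-3*(-12) - 1051) + (2 - 4 + 3*(-4)²) = (36 - 1051) + (2 - 4 + 3*16) = -1015 + (2 - 4 + 48) = -1015 + 46 = -969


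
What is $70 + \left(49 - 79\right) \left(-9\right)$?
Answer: $340$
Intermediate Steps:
$70 + \left(49 - 79\right) \left(-9\right) = 70 - -270 = 70 + 270 = 340$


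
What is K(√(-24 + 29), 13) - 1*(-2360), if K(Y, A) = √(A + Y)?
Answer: 2360 + √(13 + √5) ≈ 2363.9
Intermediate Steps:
K(√(-24 + 29), 13) - 1*(-2360) = √(13 + √(-24 + 29)) - 1*(-2360) = √(13 + √5) + 2360 = 2360 + √(13 + √5)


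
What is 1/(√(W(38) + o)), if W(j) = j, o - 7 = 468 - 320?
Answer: √193/193 ≈ 0.071982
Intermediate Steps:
o = 155 (o = 7 + (468 - 320) = 7 + 148 = 155)
1/(√(W(38) + o)) = 1/(√(38 + 155)) = 1/(√193) = √193/193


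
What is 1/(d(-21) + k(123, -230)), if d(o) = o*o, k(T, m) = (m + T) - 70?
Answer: 1/264 ≈ 0.0037879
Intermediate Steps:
k(T, m) = -70 + T + m (k(T, m) = (T + m) - 70 = -70 + T + m)
d(o) = o²
1/(d(-21) + k(123, -230)) = 1/((-21)² + (-70 + 123 - 230)) = 1/(441 - 177) = 1/264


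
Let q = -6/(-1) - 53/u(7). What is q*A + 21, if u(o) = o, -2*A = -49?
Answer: -35/2 ≈ -17.500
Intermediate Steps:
A = 49/2 (A = -½*(-49) = 49/2 ≈ 24.500)
q = -11/7 (q = -6/(-1) - 53/7 = -6*(-1) - 53*⅐ = 6 - 53/7 = -11/7 ≈ -1.5714)
q*A + 21 = -11/7*49/2 + 21 = -77/2 + 21 = -35/2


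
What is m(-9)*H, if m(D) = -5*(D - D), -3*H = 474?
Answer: 0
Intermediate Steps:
H = -158 (H = -⅓*474 = -158)
m(D) = 0 (m(D) = -5*0 = 0)
m(-9)*H = 0*(-158) = 0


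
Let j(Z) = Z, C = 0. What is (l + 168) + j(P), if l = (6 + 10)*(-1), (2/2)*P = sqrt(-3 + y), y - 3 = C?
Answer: 152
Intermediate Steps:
y = 3 (y = 3 + 0 = 3)
P = 0 (P = sqrt(-3 + 3) = sqrt(0) = 0)
l = -16 (l = 16*(-1) = -16)
(l + 168) + j(P) = (-16 + 168) + 0 = 152 + 0 = 152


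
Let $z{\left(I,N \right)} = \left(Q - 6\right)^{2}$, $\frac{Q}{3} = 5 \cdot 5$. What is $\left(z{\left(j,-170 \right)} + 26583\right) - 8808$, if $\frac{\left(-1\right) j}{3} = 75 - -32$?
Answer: $22536$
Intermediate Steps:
$Q = 75$ ($Q = 3 \cdot 5 \cdot 5 = 3 \cdot 25 = 75$)
$j = -321$ ($j = - 3 \left(75 - -32\right) = - 3 \left(75 + 32\right) = \left(-3\right) 107 = -321$)
$z{\left(I,N \right)} = 4761$ ($z{\left(I,N \right)} = \left(75 - 6\right)^{2} = 69^{2} = 4761$)
$\left(z{\left(j,-170 \right)} + 26583\right) - 8808 = \left(4761 + 26583\right) - 8808 = 31344 - 8808 = 22536$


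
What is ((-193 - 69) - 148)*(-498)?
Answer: 204180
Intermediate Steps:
((-193 - 69) - 148)*(-498) = (-262 - 148)*(-498) = -410*(-498) = 204180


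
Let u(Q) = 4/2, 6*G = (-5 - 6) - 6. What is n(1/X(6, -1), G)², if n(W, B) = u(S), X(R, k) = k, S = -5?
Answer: 4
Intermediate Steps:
G = -17/6 (G = ((-5 - 6) - 6)/6 = (-11 - 6)/6 = (⅙)*(-17) = -17/6 ≈ -2.8333)
u(Q) = 2 (u(Q) = 4*(½) = 2)
n(W, B) = 2
n(1/X(6, -1), G)² = 2² = 4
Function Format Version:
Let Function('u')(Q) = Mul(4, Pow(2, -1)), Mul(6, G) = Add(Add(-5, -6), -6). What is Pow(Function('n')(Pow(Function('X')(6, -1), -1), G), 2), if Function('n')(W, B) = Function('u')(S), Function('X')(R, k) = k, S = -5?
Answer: 4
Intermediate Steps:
G = Rational(-17, 6) (G = Mul(Rational(1, 6), Add(Add(-5, -6), -6)) = Mul(Rational(1, 6), Add(-11, -6)) = Mul(Rational(1, 6), -17) = Rational(-17, 6) ≈ -2.8333)
Function('u')(Q) = 2 (Function('u')(Q) = Mul(4, Rational(1, 2)) = 2)
Function('n')(W, B) = 2
Pow(Function('n')(Pow(Function('X')(6, -1), -1), G), 2) = Pow(2, 2) = 4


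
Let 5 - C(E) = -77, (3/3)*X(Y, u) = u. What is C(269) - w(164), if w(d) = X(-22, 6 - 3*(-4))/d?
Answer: 6715/82 ≈ 81.890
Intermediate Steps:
X(Y, u) = u
C(E) = 82 (C(E) = 5 - 1*(-77) = 5 + 77 = 82)
w(d) = 18/d (w(d) = (6 - 3*(-4))/d = (6 + 12)/d = 18/d)
C(269) - w(164) = 82 - 18/164 = 82 - 1*9/82 = 82 - 9/82 = 6715/82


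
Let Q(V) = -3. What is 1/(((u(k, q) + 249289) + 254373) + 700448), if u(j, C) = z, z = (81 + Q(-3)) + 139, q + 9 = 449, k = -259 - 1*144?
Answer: 1/1204327 ≈ 8.3034e-7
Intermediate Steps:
k = -403 (k = -259 - 144 = -403)
q = 440 (q = -9 + 449 = 440)
z = 217 (z = (81 - 3) + 139 = 78 + 139 = 217)
u(j, C) = 217
1/(((u(k, q) + 249289) + 254373) + 700448) = 1/(((217 + 249289) + 254373) + 700448) = 1/((249506 + 254373) + 700448) = 1/(503879 + 700448) = 1/1204327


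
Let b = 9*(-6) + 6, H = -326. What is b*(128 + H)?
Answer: 9504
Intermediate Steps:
b = -48 (b = -54 + 6 = -48)
b*(128 + H) = -48*(128 - 326) = -48*(-198) = 9504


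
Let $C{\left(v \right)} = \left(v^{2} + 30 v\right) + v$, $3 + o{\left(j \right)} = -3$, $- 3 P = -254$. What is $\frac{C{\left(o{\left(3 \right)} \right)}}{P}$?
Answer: $- \frac{225}{127} \approx -1.7717$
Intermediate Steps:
$P = \frac{254}{3}$ ($P = \left(- \frac{1}{3}\right) \left(-254\right) = \frac{254}{3} \approx 84.667$)
$o{\left(j \right)} = -6$ ($o{\left(j \right)} = -3 - 3 = -6$)
$C{\left(v \right)} = v^{2} + 31 v$
$\frac{C{\left(o{\left(3 \right)} \right)}}{P} = \frac{\left(-6\right) \left(31 - 6\right)}{\frac{254}{3}} = \left(-6\right) 25 \cdot \frac{3}{254} = \left(-150\right) \frac{3}{254} = - \frac{225}{127}$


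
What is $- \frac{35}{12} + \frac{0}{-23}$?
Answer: $- \frac{35}{12} \approx -2.9167$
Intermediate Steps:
$- \frac{35}{12} + \frac{0}{-23} = \left(-35\right) \frac{1}{12} + 0 \left(- \frac{1}{23}\right) = - \frac{35}{12} + 0 = - \frac{35}{12}$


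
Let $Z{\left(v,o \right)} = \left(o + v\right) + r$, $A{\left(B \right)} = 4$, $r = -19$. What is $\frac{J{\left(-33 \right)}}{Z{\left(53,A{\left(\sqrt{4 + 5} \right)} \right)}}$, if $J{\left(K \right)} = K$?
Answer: $- \frac{33}{38} \approx -0.86842$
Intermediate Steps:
$Z{\left(v,o \right)} = -19 + o + v$ ($Z{\left(v,o \right)} = \left(o + v\right) - 19 = -19 + o + v$)
$\frac{J{\left(-33 \right)}}{Z{\left(53,A{\left(\sqrt{4 + 5} \right)} \right)}} = - \frac{33}{-19 + 4 + 53} = - \frac{33}{38}$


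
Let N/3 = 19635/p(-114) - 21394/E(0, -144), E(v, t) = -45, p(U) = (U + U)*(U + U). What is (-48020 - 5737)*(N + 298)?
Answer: -2678686922241/28880 ≈ -9.2752e+7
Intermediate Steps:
p(U) = 4*U**2 (p(U) = (2*U)*(2*U) = 4*U**2)
N = 123669919/86640 (N = 3*(19635/((4*(-114)**2)) - 21394/(-45)) = 3*(19635/((4*12996)) - 21394*(-1/45)) = 3*(19635/51984 + 21394/45) = 3*(19635*(1/51984) + 21394/45) = 3*(6545/17328 + 21394/45) = 3*(123669919/259920) = 123669919/86640 ≈ 1427.4)
(-48020 - 5737)*(N + 298) = (-48020 - 5737)*(123669919/86640 + 298) = -53757*149488639/86640 = -2678686922241/28880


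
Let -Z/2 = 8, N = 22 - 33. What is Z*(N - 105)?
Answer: 1856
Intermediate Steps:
N = -11
Z = -16 (Z = -2*8 = -16)
Z*(N - 105) = -16*(-11 - 105) = -16*(-116) = 1856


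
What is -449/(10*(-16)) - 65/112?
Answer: 2493/1120 ≈ 2.2259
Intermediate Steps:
-449/(10*(-16)) - 65/112 = -449/(-160) - 65*1/112 = -449*(-1/160) - 65/112 = 449/160 - 65/112 = 2493/1120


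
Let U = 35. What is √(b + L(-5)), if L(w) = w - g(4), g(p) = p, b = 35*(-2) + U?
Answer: 2*I*√11 ≈ 6.6332*I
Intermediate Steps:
b = -35 (b = 35*(-2) + 35 = -70 + 35 = -35)
L(w) = -4 + w (L(w) = w - 1*4 = w - 4 = -4 + w)
√(b + L(-5)) = √(-35 + (-4 - 5)) = √(-35 - 9) = √(-44) = 2*I*√11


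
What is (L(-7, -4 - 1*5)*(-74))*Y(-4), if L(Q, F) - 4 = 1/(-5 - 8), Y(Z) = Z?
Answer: 15096/13 ≈ 1161.2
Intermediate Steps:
L(Q, F) = 51/13 (L(Q, F) = 4 + 1/(-5 - 8) = 4 + 1/(-13) = 4 - 1/13 = 51/13)
(L(-7, -4 - 1*5)*(-74))*Y(-4) = ((51/13)*(-74))*(-4) = -3774/13*(-4) = 15096/13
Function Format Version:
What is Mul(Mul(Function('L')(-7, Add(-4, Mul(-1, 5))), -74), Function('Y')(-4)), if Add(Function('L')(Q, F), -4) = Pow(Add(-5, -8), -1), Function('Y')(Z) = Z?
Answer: Rational(15096, 13) ≈ 1161.2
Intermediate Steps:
Function('L')(Q, F) = Rational(51, 13) (Function('L')(Q, F) = Add(4, Pow(Add(-5, -8), -1)) = Add(4, Pow(-13, -1)) = Add(4, Rational(-1, 13)) = Rational(51, 13))
Mul(Mul(Function('L')(-7, Add(-4, Mul(-1, 5))), -74), Function('Y')(-4)) = Mul(Mul(Rational(51, 13), -74), -4) = Mul(Rational(-3774, 13), -4) = Rational(15096, 13)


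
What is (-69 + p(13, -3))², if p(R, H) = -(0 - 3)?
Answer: 4356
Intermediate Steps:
p(R, H) = 3 (p(R, H) = -1*(-3) = 3)
(-69 + p(13, -3))² = (-69 + 3)² = (-66)² = 4356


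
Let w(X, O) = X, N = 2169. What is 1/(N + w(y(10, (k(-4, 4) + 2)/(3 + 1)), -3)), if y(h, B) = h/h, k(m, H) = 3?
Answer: 1/2170 ≈ 0.00046083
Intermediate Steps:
y(h, B) = 1
1/(N + w(y(10, (k(-4, 4) + 2)/(3 + 1)), -3)) = 1/(2169 + 1) = 1/2170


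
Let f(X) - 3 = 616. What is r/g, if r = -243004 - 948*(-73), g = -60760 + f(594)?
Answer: 173800/60141 ≈ 2.8899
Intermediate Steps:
f(X) = 619 (f(X) = 3 + 616 = 619)
g = -60141 (g = -60760 + 619 = -60141)
r = -173800 (r = -243004 + 69204 = -173800)
r/g = -173800/(-60141) = -173800*(-1/60141) = 173800/60141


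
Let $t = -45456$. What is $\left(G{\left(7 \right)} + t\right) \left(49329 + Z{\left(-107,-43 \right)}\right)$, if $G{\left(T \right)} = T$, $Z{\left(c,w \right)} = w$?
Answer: $-2239999414$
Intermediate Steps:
$\left(G{\left(7 \right)} + t\right) \left(49329 + Z{\left(-107,-43 \right)}\right) = \left(7 - 45456\right) \left(49329 - 43\right) = \left(-45449\right) 49286 = -2239999414$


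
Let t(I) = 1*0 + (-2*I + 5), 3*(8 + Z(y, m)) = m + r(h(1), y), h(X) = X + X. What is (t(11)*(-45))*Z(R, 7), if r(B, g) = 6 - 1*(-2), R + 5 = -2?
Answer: -2295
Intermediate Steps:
h(X) = 2*X
R = -7 (R = -5 - 2 = -7)
r(B, g) = 8 (r(B, g) = 6 + 2 = 8)
Z(y, m) = -16/3 + m/3 (Z(y, m) = -8 + (m + 8)/3 = -8 + (8 + m)/3 = -8 + (8/3 + m/3) = -16/3 + m/3)
t(I) = 5 - 2*I (t(I) = 0 + (5 - 2*I) = 5 - 2*I)
(t(11)*(-45))*Z(R, 7) = ((5 - 2*11)*(-45))*(-16/3 + (⅓)*7) = ((5 - 22)*(-45))*(-16/3 + 7/3) = -17*(-45)*(-3) = 765*(-3) = -2295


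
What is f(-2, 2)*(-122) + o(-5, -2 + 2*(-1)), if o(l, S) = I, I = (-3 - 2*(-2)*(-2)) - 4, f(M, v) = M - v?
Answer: 473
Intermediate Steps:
I = -15 (I = (-3 + 4*(-2)) - 4 = (-3 - 8) - 4 = -11 - 4 = -15)
o(l, S) = -15
f(-2, 2)*(-122) + o(-5, -2 + 2*(-1)) = (-2 - 1*2)*(-122) - 15 = (-2 - 2)*(-122) - 15 = -4*(-122) - 15 = 488 - 15 = 473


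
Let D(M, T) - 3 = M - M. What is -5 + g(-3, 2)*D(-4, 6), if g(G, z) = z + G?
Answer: -8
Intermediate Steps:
g(G, z) = G + z
D(M, T) = 3 (D(M, T) = 3 + (M - M) = 3 + 0 = 3)
-5 + g(-3, 2)*D(-4, 6) = -5 + (-3 + 2)*3 = -5 - 1*3 = -5 - 3 = -8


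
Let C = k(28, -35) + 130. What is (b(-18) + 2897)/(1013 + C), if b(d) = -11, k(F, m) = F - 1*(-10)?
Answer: 2886/1181 ≈ 2.4437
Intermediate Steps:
k(F, m) = 10 + F (k(F, m) = F + 10 = 10 + F)
C = 168 (C = (10 + 28) + 130 = 38 + 130 = 168)
(b(-18) + 2897)/(1013 + C) = (-11 + 2897)/(1013 + 168) = 2886/1181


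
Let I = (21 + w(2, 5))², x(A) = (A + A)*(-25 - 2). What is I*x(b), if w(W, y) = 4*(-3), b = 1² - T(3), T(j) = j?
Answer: 8748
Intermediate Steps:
b = -2 (b = 1² - 1*3 = 1 - 3 = -2)
w(W, y) = -12
x(A) = -54*A (x(A) = (2*A)*(-27) = -54*A)
I = 81 (I = (21 - 12)² = 9² = 81)
I*x(b) = 81*(-54*(-2)) = 81*108 = 8748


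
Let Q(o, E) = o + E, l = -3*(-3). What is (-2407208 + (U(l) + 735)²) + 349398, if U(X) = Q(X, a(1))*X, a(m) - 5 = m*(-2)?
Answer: -1347161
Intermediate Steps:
a(m) = 5 - 2*m (a(m) = 5 + m*(-2) = 5 - 2*m)
l = 9
Q(o, E) = E + o
U(X) = X*(3 + X) (U(X) = ((5 - 2*1) + X)*X = ((5 - 2) + X)*X = (3 + X)*X = X*(3 + X))
(-2407208 + (U(l) + 735)²) + 349398 = (-2407208 + (9*(3 + 9) + 735)²) + 349398 = (-2407208 + (9*12 + 735)²) + 349398 = (-2407208 + (108 + 735)²) + 349398 = (-2407208 + 843²) + 349398 = (-2407208 + 710649) + 349398 = -1696559 + 349398 = -1347161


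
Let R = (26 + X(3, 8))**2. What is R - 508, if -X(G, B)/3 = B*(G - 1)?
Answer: -24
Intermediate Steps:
X(G, B) = -3*B*(-1 + G) (X(G, B) = -3*B*(G - 1) = -3*B*(-1 + G))
R = 484 (R = (26 + 3*8*(1 - 1*3))**2 = (26 + 3*8*(1 - 3))**2 = (26 + 3*8*(-2))**2 = (26 - 48)**2 = (-22)**2 = 484)
R - 508 = 484 - 508 = -24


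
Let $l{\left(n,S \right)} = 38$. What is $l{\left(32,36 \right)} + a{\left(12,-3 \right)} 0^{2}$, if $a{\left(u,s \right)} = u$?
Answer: $38$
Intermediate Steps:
$l{\left(32,36 \right)} + a{\left(12,-3 \right)} 0^{2} = 38 + 12 \cdot 0^{2} = 38 + 12 \cdot 0 = 38 + 0 = 38$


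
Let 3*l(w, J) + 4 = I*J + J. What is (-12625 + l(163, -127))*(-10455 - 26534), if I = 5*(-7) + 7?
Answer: 1274271050/3 ≈ 4.2476e+8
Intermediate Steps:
I = -28 (I = -35 + 7 = -28)
l(w, J) = -4/3 - 9*J (l(w, J) = -4/3 + (-28*J + J)/3 = -4/3 + (-27*J)/3 = -4/3 - 9*J)
(-12625 + l(163, -127))*(-10455 - 26534) = (-12625 + (-4/3 - 9*(-127)))*(-10455 - 26534) = (-12625 + (-4/3 + 1143))*(-36989) = (-12625 + 3425/3)*(-36989) = -34450/3*(-36989) = 1274271050/3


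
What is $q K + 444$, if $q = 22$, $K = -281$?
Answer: $-5738$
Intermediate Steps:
$q K + 444 = 22 \left(-281\right) + 444 = -6182 + 444 = -5738$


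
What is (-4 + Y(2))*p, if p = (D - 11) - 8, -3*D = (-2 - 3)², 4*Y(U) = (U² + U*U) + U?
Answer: 41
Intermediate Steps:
Y(U) = U²/2 + U/4 (Y(U) = ((U² + U*U) + U)/4 = ((U² + U²) + U)/4 = (2*U² + U)/4 = (U + 2*U²)/4 = U²/2 + U/4)
D = -25/3 (D = -(-2 - 3)²/3 = -⅓*(-5)² = -⅓*25 = -25/3 ≈ -8.3333)
p = -82/3 (p = (-25/3 - 11) - 8 = -58/3 - 8 = -82/3 ≈ -27.333)
(-4 + Y(2))*p = (-4 + (¼)*2*(1 + 2*2))*(-82/3) = (-4 + (¼)*2*(1 + 4))*(-82/3) = (-4 + (¼)*2*5)*(-82/3) = (-4 + 5/2)*(-82/3) = -3/2*(-82/3) = 41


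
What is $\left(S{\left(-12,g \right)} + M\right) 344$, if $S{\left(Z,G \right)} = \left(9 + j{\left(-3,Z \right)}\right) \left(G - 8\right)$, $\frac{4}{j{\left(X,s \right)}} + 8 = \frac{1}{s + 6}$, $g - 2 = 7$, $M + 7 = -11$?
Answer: $- \frac{159960}{49} \approx -3264.5$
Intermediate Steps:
$M = -18$ ($M = -7 - 11 = -18$)
$g = 9$ ($g = 2 + 7 = 9$)
$j{\left(X,s \right)} = \frac{4}{-8 + \frac{1}{6 + s}}$ ($j{\left(X,s \right)} = \frac{4}{-8 + \frac{1}{s + 6}} = \frac{4}{-8 + \frac{1}{6 + s}}$)
$S{\left(Z,G \right)} = \left(-8 + G\right) \left(9 + \frac{4 \left(-6 - Z\right)}{47 + 8 Z}\right)$ ($S{\left(Z,G \right)} = \left(9 + \frac{4 \left(-6 - Z\right)}{47 + 8 Z}\right) \left(G - 8\right) = \left(9 + \frac{4 \left(-6 - Z\right)}{47 + 8 Z}\right) \left(-8 + G\right) = \left(-8 + G\right) \left(9 + \frac{4 \left(-6 - Z\right)}{47 + 8 Z}\right)$)
$\left(S{\left(-12,g \right)} + M\right) 344 = \left(\frac{-3192 - -6528 + 399 \cdot 9 + 68 \cdot 9 \left(-12\right)}{47 + 8 \left(-12\right)} - 18\right) 344 = \left(\frac{-3192 + 6528 + 3591 - 7344}{47 - 96} - 18\right) 344 = \left(\frac{1}{-49} \left(-417\right) - 18\right) 344 = \left(\left(- \frac{1}{49}\right) \left(-417\right) - 18\right) 344 = \left(\frac{417}{49} - 18\right) 344 = \left(- \frac{465}{49}\right) 344 = - \frac{159960}{49}$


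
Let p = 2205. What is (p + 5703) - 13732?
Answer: -5824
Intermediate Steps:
(p + 5703) - 13732 = (2205 + 5703) - 13732 = 7908 - 13732 = -5824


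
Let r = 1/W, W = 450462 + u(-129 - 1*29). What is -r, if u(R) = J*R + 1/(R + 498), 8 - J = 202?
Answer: -340/163578761 ≈ -2.0785e-6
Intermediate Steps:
J = -194 (J = 8 - 1*202 = 8 - 202 = -194)
u(R) = 1/(498 + R) - 194*R (u(R) = -194*R + 1/(R + 498) = -194*R + 1/(498 + R) = 1/(498 + R) - 194*R)
W = 163578761/340 (W = 450462 + (1 - 96612*(-129 - 1*29) - 194*(-129 - 1*29)**2)/(498 + (-129 - 1*29)) = 450462 + (1 - 96612*(-129 - 29) - 194*(-129 - 29)**2)/(498 + (-129 - 29)) = 450462 + (1 - 96612*(-158) - 194*(-158)**2)/(498 - 158) = 450462 + (1 + 15264696 - 194*24964)/340 = 450462 + (1 + 15264696 - 4843016)/340 = 450462 + (1/340)*10421681 = 450462 + 10421681/340 = 163578761/340 ≈ 4.8111e+5)
r = 340/163578761 (r = 1/(163578761/340) = 340/163578761 ≈ 2.0785e-6)
-r = -1*340/163578761 = -340/163578761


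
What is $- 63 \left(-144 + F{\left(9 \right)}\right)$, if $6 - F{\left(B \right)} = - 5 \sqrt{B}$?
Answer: $7749$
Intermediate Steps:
$F{\left(B \right)} = 6 + 5 \sqrt{B}$ ($F{\left(B \right)} = 6 - - 5 \sqrt{B} = 6 + 5 \sqrt{B}$)
$- 63 \left(-144 + F{\left(9 \right)}\right) = - 63 \left(-144 + \left(6 + 5 \sqrt{9}\right)\right) = - 63 \left(-144 + \left(6 + 5 \cdot 3\right)\right) = - 63 \left(-144 + \left(6 + 15\right)\right) = - 63 \left(-144 + 21\right) = \left(-63\right) \left(-123\right) = 7749$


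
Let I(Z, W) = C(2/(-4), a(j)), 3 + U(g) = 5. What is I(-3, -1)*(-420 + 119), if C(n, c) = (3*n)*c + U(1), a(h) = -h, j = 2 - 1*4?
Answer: 301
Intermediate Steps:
U(g) = 2 (U(g) = -3 + 5 = 2)
j = -2 (j = 2 - 4 = -2)
C(n, c) = 2 + 3*c*n (C(n, c) = (3*n)*c + 2 = 3*c*n + 2 = 2 + 3*c*n)
I(Z, W) = -1 (I(Z, W) = 2 + 3*(-1*(-2))*(2/(-4)) = 2 + 3*2*(2*(-1/4)) = 2 + 3*2*(-1/2) = 2 - 3 = -1)
I(-3, -1)*(-420 + 119) = -(-420 + 119) = -1*(-301) = 301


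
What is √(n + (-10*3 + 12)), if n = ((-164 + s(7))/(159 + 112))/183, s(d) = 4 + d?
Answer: 13*I*√29111091/16531 ≈ 4.243*I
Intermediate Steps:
n = -51/16531 (n = ((-164 + (4 + 7))/(159 + 112))/183 = ((-164 + 11)/271)*(1/183) = -153*1/271*(1/183) = -153/271*1/183 = -51/16531 ≈ -0.0030851)
√(n + (-10*3 + 12)) = √(-51/16531 + (-10*3 + 12)) = √(-51/16531 + (-30 + 12)) = √(-51/16531 - 18) = √(-297609/16531) = 13*I*√29111091/16531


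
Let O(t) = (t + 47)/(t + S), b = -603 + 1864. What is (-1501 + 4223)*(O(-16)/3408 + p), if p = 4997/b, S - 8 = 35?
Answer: 625846381523/58016088 ≈ 10787.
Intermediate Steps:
b = 1261
S = 43 (S = 8 + 35 = 43)
p = 4997/1261 ≈ 3.9627
O(t) = (47 + t)/(43 + t) (O(t) = (t + 47)/(t + 43) = (47 + t)/(43 + t))
(-1501 + 4223)*(O(-16)/3408 + p) = (-1501 + 4223)*(((47 - 16)/(43 - 16))/3408 + 4997/1261) = 2722*((31/27)*(1/3408) + 4997/1261) = 2722*(31/92016 + 4997/1261) = 2722*(459843043/116032176) = 625846381523/58016088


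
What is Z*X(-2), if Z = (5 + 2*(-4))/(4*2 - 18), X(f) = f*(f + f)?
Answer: 12/5 ≈ 2.4000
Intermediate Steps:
X(f) = 2*f**2 (X(f) = f*(2*f) = 2*f**2)
Z = 3/10 (Z = (5 - 8)/(8 - 18) = -3/(-10) = -3*(-1/10) = 3/10 ≈ 0.30000)
Z*X(-2) = 3*(2*(-2)**2)/10 = 3*(2*4)/10 = (3/10)*8 = 12/5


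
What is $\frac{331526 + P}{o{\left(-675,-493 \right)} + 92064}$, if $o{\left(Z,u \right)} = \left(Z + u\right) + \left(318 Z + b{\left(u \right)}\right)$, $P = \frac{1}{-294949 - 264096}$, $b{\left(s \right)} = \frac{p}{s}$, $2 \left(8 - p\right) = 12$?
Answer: $- \frac{5374800627401}{2006337658740} \approx -2.6789$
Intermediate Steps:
$p = 2$ ($p = 8 - 6 = 2$)
$b{\left(s \right)} = \frac{2}{s}$
$P = - \frac{1}{559045}$ ($P = \frac{1}{-559045} = - \frac{1}{559045} \approx -1.7888 \cdot 10^{-6}$)
$o{\left(Z,u \right)} = u + \frac{2}{u} + 319 Z$ ($o{\left(Z,u \right)} = \left(Z + u\right) + \left(318 Z + \frac{2}{u}\right) = \left(Z + u\right) + \left(\frac{2}{u} + 318 Z\right) = u + \frac{2}{u} + 319 Z$)
$\frac{331526 + P}{o{\left(-675,-493 \right)} + 92064} = \frac{331526 - \frac{1}{559045}}{\left(-493 + \frac{2}{-493} + 319 \left(-675\right)\right) + 92064} = \frac{185337952669}{559045 \left(\left(-493 + 2 \left(- \frac{1}{493}\right) - 215325\right) + 92064\right)} = \frac{185337952669}{559045 \left(\left(-493 - \frac{2}{493} - 215325\right) + 92064\right)} = \frac{185337952669}{559045 \left(- \frac{106398276}{493} + 92064\right)} = \frac{185337952669}{559045 \left(- \frac{61010724}{493}\right)} = \frac{185337952669}{559045} \left(- \frac{493}{61010724}\right) = - \frac{5374800627401}{2006337658740}$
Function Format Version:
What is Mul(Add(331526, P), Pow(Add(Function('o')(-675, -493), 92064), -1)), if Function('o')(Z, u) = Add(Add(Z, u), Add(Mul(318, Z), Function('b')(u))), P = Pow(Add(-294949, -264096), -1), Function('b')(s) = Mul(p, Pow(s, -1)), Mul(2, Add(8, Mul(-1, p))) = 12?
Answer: Rational(-5374800627401, 2006337658740) ≈ -2.6789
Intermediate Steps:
p = 2 (p = Add(8, Mul(Rational(-1, 2), 12)) = Add(8, -6) = 2)
Function('b')(s) = Mul(2, Pow(s, -1))
P = Rational(-1, 559045) (P = Pow(-559045, -1) = Rational(-1, 559045) ≈ -1.7888e-6)
Function('o')(Z, u) = Add(u, Mul(2, Pow(u, -1)), Mul(319, Z)) (Function('o')(Z, u) = Add(Add(Z, u), Add(Mul(318, Z), Mul(2, Pow(u, -1)))) = Add(Add(Z, u), Add(Mul(2, Pow(u, -1)), Mul(318, Z))) = Add(u, Mul(2, Pow(u, -1)), Mul(319, Z)))
Mul(Add(331526, P), Pow(Add(Function('o')(-675, -493), 92064), -1)) = Mul(Add(331526, Rational(-1, 559045)), Pow(Add(Add(-493, Mul(2, Pow(-493, -1)), Mul(319, -675)), 92064), -1)) = Mul(Rational(185337952669, 559045), Pow(Add(Add(-493, Mul(2, Rational(-1, 493)), -215325), 92064), -1)) = Mul(Rational(185337952669, 559045), Pow(Add(Add(-493, Rational(-2, 493), -215325), 92064), -1)) = Mul(Rational(185337952669, 559045), Pow(Add(Rational(-106398276, 493), 92064), -1)) = Mul(Rational(185337952669, 559045), Pow(Rational(-61010724, 493), -1)) = Mul(Rational(185337952669, 559045), Rational(-493, 61010724)) = Rational(-5374800627401, 2006337658740)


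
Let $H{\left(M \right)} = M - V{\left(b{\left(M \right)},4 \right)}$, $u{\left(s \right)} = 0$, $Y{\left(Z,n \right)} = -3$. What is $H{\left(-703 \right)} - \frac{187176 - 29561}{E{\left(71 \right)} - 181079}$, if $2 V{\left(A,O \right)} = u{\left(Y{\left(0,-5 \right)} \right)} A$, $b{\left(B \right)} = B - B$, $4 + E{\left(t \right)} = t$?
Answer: $- \frac{127093821}{181012} \approx -702.13$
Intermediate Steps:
$E{\left(t \right)} = -4 + t$
$b{\left(B \right)} = 0$
$V{\left(A,O \right)} = 0$ ($V{\left(A,O \right)} = \frac{0 A}{2} = \frac{1}{2} \cdot 0 = 0$)
$H{\left(M \right)} = M$ ($H{\left(M \right)} = M - 0 = M + 0 = M$)
$H{\left(-703 \right)} - \frac{187176 - 29561}{E{\left(71 \right)} - 181079} = -703 - \frac{187176 - 29561}{\left(-4 + 71\right) - 181079} = -703 - \frac{157615}{67 - 181079} = -703 - \frac{157615}{-181012} = -703 - 157615 \left(- \frac{1}{181012}\right) = -703 - - \frac{157615}{181012} = -703 + \frac{157615}{181012} = - \frac{127093821}{181012}$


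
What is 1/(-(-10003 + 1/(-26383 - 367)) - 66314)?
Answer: -26750/1506319249 ≈ -1.7759e-5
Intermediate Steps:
1/(-(-10003 + 1/(-26383 - 367)) - 66314) = 1/(-(-10003 + 1/(-26750)) - 66314) = 1/(-(-10003 - 1/26750) - 66314) = 1/(-1*(-267580251/26750) - 66314) = 1/(267580251/26750 - 66314) = 1/(-1506319249/26750) = -26750/1506319249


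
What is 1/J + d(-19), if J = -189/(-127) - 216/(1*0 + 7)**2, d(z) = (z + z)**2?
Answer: 26232701/18171 ≈ 1443.7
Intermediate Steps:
d(z) = 4*z**2 (d(z) = (2*z)**2 = 4*z**2)
J = -18171/6223 (J = -189*(-1/127) - 216/(0 + 7)**2 = 189/127 - 216/(7**2) = 189/127 - 216/49 = -18171/6223 ≈ -2.9200)
1/J + d(-19) = 1/(-18171/6223) + 4*(-19)**2 = -6223/18171 + 4*361 = -6223/18171 + 1444 = 26232701/18171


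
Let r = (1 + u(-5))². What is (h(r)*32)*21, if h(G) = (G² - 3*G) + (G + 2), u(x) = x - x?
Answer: 672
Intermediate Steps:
u(x) = 0
r = 1 (r = (1 + 0)² = 1² = 1)
h(G) = 2 + G² - 2*G (h(G) = (G² - 3*G) + (2 + G) = 2 + G² - 2*G)
(h(r)*32)*21 = ((2 + 1² - 2*1)*32)*21 = ((2 + 1 - 2)*32)*21 = (1*32)*21 = 32*21 = 672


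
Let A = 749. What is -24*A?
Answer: -17976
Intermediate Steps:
-24*A = -24*749 = -17976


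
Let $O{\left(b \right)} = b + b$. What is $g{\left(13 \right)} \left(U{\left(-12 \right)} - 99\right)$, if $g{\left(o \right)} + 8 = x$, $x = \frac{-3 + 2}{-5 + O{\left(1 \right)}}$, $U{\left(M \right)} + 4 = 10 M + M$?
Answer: $\frac{5405}{3} \approx 1801.7$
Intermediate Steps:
$O{\left(b \right)} = 2 b$
$U{\left(M \right)} = -4 + 11 M$ ($U{\left(M \right)} = -4 + \left(10 M + M\right) = -4 + 11 M$)
$x = \frac{1}{3}$ ($x = \frac{-3 + 2}{-5 + 2 \cdot 1} = - \frac{1}{-5 + 2} = - \frac{1}{-3} = \left(-1\right) \left(- \frac{1}{3}\right) = \frac{1}{3} \approx 0.33333$)
$g{\left(o \right)} = - \frac{23}{3}$ ($g{\left(o \right)} = -8 + \frac{1}{3} = - \frac{23}{3}$)
$g{\left(13 \right)} \left(U{\left(-12 \right)} - 99\right) = - \frac{23 \left(\left(-4 + 11 \left(-12\right)\right) - 99\right)}{3} = - \frac{23 \left(\left(-4 - 132\right) - 99\right)}{3} = - \frac{23 \left(-136 - 99\right)}{3} = \left(- \frac{23}{3}\right) \left(-235\right) = \frac{5405}{3}$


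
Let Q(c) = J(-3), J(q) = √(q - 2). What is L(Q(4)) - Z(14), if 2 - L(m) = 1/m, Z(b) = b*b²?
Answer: -2742 + I*√5/5 ≈ -2742.0 + 0.44721*I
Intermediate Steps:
Z(b) = b³
J(q) = √(-2 + q)
Q(c) = I*√5 (Q(c) = √(-2 - 3) = √(-5) = I*√5)
L(m) = 2 - 1/m
L(Q(4)) - Z(14) = (2 - 1/(I*√5)) - 1*14³ = (2 - (-1)*I*√5/5) - 1*2744 = (2 + I*√5/5) - 2744 = -2742 + I*√5/5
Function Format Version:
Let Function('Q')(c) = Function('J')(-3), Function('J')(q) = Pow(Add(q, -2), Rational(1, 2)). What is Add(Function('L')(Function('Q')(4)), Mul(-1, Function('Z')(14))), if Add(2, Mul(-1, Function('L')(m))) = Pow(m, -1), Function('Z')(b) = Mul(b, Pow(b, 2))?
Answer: Add(-2742, Mul(Rational(1, 5), I, Pow(5, Rational(1, 2)))) ≈ Add(-2742.0, Mul(0.44721, I))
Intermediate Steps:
Function('Z')(b) = Pow(b, 3)
Function('J')(q) = Pow(Add(-2, q), Rational(1, 2))
Function('Q')(c) = Mul(I, Pow(5, Rational(1, 2))) (Function('Q')(c) = Pow(Add(-2, -3), Rational(1, 2)) = Pow(-5, Rational(1, 2)) = Mul(I, Pow(5, Rational(1, 2))))
Function('L')(m) = Add(2, Mul(-1, Pow(m, -1)))
Add(Function('L')(Function('Q')(4)), Mul(-1, Function('Z')(14))) = Add(Add(2, Mul(-1, Pow(Mul(I, Pow(5, Rational(1, 2))), -1))), Mul(-1, Pow(14, 3))) = Add(Add(2, Mul(-1, Mul(Rational(-1, 5), I, Pow(5, Rational(1, 2))))), Mul(-1, 2744)) = Add(Add(2, Mul(Rational(1, 5), I, Pow(5, Rational(1, 2)))), -2744) = Add(-2742, Mul(Rational(1, 5), I, Pow(5, Rational(1, 2))))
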